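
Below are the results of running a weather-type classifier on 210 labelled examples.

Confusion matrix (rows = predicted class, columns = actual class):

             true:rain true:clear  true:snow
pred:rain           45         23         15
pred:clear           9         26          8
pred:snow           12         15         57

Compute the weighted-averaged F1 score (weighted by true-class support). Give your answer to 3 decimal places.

Per-class F1 score (2·TP/(2·TP+FP+FN)):
  rain: TP=45, FP=23+15=38, FN=9+12=21 → 90/149 = 0.6040
  clear: TP=26, FP=9+8=17, FN=23+15=38 → 52/107 = 0.4860
  snow: TP=57, FP=12+15=27, FN=15+8=23 → 114/164 = 0.6951
Weighted-F1 score = Σ (supportᵢ/N)·F1 scoreᵢ with N=210: (66/210)·0.6040 + (64/210)·0.4860 + (80/210)·0.6951 = 0.603

0.603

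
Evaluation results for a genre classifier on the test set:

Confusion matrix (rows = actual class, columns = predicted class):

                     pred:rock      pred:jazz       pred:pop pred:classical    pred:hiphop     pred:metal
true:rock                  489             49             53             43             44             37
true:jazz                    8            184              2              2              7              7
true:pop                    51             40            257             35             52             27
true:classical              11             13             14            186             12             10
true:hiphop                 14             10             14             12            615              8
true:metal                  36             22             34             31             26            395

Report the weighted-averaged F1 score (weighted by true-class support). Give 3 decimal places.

0.744

Per-class F1 score (2·TP/(2·TP+FP+FN)):
  rock: TP=489, FP=8+51+11+14+36=120, FN=49+53+43+44+37=226 → 978/1324 = 0.7387
  jazz: TP=184, FP=49+40+13+10+22=134, FN=8+2+2+7+7=26 → 368/528 = 0.6970
  pop: TP=257, FP=53+2+14+14+34=117, FN=51+40+35+52+27=205 → 514/836 = 0.6148
  classical: TP=186, FP=43+2+35+12+31=123, FN=11+13+14+12+10=60 → 372/555 = 0.6703
  hiphop: TP=615, FP=44+7+52+12+26=141, FN=14+10+14+12+8=58 → 1230/1429 = 0.8607
  metal: TP=395, FP=37+7+27+10+8=89, FN=36+22+34+31+26=149 → 790/1028 = 0.7685
Weighted-F1 score = Σ (supportᵢ/N)·F1 scoreᵢ with N=2850: (715/2850)·0.7387 + (210/2850)·0.6970 + (462/2850)·0.6148 + (246/2850)·0.6703 + (673/2850)·0.8607 + (544/2850)·0.7685 = 0.744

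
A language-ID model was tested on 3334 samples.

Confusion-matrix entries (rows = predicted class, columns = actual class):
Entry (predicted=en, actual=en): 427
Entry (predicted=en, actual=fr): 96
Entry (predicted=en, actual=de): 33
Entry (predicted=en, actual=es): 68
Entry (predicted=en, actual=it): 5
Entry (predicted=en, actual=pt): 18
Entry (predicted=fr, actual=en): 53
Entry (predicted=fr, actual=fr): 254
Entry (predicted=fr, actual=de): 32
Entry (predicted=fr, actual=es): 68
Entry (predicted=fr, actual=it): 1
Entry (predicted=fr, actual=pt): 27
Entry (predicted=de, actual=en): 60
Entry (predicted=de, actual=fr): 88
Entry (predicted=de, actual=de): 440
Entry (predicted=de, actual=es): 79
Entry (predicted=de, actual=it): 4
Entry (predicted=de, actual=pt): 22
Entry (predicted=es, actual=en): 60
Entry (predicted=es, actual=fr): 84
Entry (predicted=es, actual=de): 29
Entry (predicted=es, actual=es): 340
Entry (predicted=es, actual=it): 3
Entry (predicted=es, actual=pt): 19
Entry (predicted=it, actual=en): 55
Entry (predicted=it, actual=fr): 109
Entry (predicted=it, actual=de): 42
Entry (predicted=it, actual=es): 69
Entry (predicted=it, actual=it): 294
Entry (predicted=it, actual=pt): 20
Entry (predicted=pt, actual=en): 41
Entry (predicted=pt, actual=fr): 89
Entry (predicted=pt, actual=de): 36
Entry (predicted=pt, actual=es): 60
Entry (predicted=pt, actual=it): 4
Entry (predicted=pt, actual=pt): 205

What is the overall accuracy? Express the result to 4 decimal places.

Accuracy = trace / total = (427+254+440+340+294+205=1960) / 3334 = 1960/3334 = 0.5879

0.5879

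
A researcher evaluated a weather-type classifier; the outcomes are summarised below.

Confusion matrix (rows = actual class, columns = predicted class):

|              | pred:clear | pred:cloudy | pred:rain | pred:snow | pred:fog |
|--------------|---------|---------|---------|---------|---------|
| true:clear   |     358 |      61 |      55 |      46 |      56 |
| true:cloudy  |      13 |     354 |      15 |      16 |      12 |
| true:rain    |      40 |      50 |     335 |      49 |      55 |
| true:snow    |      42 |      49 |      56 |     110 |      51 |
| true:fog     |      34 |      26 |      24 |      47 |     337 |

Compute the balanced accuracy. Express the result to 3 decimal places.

Balanced accuracy = mean of per-class recall.
  clear: recall = 358/576 = 0.6215
  cloudy: recall = 354/410 = 0.8634
  rain: recall = 335/529 = 0.6333
  snow: recall = 110/308 = 0.3571
  fog: recall = 337/468 = 0.7201
Mean = (0.6215 + 0.8634 + 0.6333 + 0.3571 + 0.7201) / 5 = 0.639

0.639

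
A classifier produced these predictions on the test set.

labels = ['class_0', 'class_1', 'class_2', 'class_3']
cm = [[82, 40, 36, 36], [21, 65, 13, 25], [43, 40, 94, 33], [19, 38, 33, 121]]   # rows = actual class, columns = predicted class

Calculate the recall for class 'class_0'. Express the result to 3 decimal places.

Treat 'class_0' as positive and all other classes as negative.
recall = TP/(TP+FN).
class_0: TP=82, FN=40+36+36=112 → 82/194 = 0.4227

0.423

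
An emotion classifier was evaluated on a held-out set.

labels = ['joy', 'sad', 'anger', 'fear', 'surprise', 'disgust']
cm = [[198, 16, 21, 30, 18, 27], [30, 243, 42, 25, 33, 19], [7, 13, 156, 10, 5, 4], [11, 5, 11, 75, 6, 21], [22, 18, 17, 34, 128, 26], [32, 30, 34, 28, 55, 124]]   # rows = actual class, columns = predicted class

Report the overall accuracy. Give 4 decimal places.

0.5870

Accuracy = trace / total = (198+243+156+75+128+124=924) / 1574 = 924/1574 = 0.5870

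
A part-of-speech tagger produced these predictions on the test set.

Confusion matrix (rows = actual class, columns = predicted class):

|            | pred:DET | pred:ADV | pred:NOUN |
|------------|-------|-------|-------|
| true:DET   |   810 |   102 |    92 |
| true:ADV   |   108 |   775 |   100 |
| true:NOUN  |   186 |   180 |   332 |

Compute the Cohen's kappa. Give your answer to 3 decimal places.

Observed agreement pₒ = trace/N = 1917/2685 = 0.7140
Expected agreement pₑ = Σ (rowᵢ·colᵢ)/N² = (1004·1104 + 983·1057 + 698·524)/2685² = 0.3486
κ = (pₒ − pₑ)/(1 − pₑ) = (0.7140 − 0.3486)/(1 − 0.3486) = 0.561

0.561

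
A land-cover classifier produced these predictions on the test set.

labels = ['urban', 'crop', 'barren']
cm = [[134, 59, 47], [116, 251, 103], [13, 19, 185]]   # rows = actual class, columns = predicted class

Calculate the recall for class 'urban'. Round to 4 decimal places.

Treat 'urban' as positive and all other classes as negative.
recall = TP/(TP+FN).
urban: TP=134, FN=59+47=106 → 134/240 = 0.55833

0.5583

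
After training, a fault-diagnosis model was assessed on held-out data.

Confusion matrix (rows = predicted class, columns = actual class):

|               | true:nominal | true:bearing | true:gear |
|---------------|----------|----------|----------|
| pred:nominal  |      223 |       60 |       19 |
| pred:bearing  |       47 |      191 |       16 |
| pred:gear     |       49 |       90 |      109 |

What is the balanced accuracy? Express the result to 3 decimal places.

Balanced accuracy = mean of per-class recall.
  nominal: recall = 223/319 = 0.6991
  bearing: recall = 191/341 = 0.5601
  gear: recall = 109/144 = 0.7569
Mean = (0.6991 + 0.5601 + 0.7569) / 3 = 0.672

0.672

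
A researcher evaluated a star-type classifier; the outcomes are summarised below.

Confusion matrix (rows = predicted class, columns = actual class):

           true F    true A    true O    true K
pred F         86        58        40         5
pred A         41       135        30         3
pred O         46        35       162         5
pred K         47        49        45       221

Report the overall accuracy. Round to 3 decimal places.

0.599

Accuracy = trace / total = (86+135+162+221=604) / 1008 = 604/1008 = 0.599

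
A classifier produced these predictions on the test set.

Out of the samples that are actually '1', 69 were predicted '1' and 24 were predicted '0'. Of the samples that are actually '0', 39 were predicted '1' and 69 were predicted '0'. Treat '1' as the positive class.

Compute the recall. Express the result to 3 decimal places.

0.742

Recall = TP/(TP+FN) = 69/(69+24) = 69/93 = 0.742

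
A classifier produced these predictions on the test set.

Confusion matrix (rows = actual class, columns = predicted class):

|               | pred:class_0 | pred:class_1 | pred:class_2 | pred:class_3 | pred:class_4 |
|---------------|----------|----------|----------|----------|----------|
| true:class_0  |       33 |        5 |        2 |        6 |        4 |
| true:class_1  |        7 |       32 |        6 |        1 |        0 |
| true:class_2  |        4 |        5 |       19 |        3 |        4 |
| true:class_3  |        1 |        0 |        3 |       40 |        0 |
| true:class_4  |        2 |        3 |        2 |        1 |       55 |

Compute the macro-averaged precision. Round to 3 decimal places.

0.733

Per-class precision (TP/(TP+FP)):
  class_0: TP=33, FP=7+4+1+2=14 → 33/47 = 0.7021
  class_1: TP=32, FP=5+5+0+3=13 → 32/45 = 0.7111
  class_2: TP=19, FP=2+6+3+2=13 → 19/32 = 0.5938
  class_3: TP=40, FP=6+1+3+1=11 → 40/51 = 0.7843
  class_4: TP=55, FP=4+0+4+0=8 → 55/63 = 0.8730
Macro-precision = mean = (0.7021 + 0.7111 + 0.5938 + 0.7843 + 0.8730) / 5 = 0.733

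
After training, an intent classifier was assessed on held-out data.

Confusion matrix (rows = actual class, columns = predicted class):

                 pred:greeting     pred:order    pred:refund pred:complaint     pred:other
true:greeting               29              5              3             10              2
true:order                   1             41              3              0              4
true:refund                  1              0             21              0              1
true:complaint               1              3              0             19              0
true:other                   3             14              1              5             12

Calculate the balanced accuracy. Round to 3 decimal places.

Balanced accuracy = mean of per-class recall.
  greeting: recall = 29/49 = 0.5918
  order: recall = 41/49 = 0.8367
  refund: recall = 21/23 = 0.9130
  complaint: recall = 19/23 = 0.8261
  other: recall = 12/35 = 0.3429
Mean = (0.5918 + 0.8367 + 0.9130 + 0.8261 + 0.3429) / 5 = 0.702

0.702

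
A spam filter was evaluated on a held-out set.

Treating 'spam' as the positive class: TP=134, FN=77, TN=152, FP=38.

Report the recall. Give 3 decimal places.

Recall = TP/(TP+FN) = 134/(134+77) = 134/211 = 0.635

0.635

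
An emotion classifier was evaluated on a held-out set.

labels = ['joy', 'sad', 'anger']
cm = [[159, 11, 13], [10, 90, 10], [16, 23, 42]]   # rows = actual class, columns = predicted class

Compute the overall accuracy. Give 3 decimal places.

0.778

Accuracy = trace / total = (159+90+42=291) / 374 = 291/374 = 0.778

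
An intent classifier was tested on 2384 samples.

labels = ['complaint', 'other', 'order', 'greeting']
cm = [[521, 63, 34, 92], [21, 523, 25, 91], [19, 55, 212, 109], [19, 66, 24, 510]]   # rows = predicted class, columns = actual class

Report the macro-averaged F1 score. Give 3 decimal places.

0.726

Per-class F1 score (2·TP/(2·TP+FP+FN)):
  complaint: TP=521, FP=63+34+92=189, FN=21+19+19=59 → 1042/1290 = 0.8078
  other: TP=523, FP=21+25+91=137, FN=63+55+66=184 → 1046/1367 = 0.7652
  order: TP=212, FP=19+55+109=183, FN=34+25+24=83 → 424/690 = 0.6145
  greeting: TP=510, FP=19+66+24=109, FN=92+91+109=292 → 1020/1421 = 0.7178
Macro-F1 score = mean = (0.8078 + 0.7652 + 0.6145 + 0.7178) / 4 = 0.726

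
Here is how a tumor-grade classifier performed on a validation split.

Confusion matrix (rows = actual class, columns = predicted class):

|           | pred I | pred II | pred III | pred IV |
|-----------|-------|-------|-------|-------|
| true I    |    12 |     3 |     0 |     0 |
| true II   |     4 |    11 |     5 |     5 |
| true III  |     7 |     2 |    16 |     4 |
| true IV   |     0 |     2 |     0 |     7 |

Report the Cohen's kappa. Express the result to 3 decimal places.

Observed agreement pₒ = trace/N = 46/78 = 0.5897
Expected agreement pₑ = Σ (rowᵢ·colᵢ)/N² = (15·23 + 25·18 + 29·21 + 9·16)/78² = 0.2544
κ = (pₒ − pₑ)/(1 − pₑ) = (0.5897 − 0.2544)/(1 − 0.2544) = 0.450

0.450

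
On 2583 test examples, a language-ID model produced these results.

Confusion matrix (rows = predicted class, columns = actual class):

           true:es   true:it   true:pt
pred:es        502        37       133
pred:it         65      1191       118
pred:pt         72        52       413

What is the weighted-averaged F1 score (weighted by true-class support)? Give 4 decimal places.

Per-class F1 score (2·TP/(2·TP+FP+FN)):
  es: TP=502, FP=37+133=170, FN=65+72=137 → 1004/1311 = 0.76583
  it: TP=1191, FP=65+118=183, FN=37+52=89 → 2382/2654 = 0.89751
  pt: TP=413, FP=72+52=124, FN=133+118=251 → 826/1201 = 0.68776
Weighted-F1 score = Σ (supportᵢ/N)·F1 scoreᵢ with N=2583: (639/2583)·0.76583 + (1280/2583)·0.89751 + (664/2583)·0.68776 = 0.8110

0.8110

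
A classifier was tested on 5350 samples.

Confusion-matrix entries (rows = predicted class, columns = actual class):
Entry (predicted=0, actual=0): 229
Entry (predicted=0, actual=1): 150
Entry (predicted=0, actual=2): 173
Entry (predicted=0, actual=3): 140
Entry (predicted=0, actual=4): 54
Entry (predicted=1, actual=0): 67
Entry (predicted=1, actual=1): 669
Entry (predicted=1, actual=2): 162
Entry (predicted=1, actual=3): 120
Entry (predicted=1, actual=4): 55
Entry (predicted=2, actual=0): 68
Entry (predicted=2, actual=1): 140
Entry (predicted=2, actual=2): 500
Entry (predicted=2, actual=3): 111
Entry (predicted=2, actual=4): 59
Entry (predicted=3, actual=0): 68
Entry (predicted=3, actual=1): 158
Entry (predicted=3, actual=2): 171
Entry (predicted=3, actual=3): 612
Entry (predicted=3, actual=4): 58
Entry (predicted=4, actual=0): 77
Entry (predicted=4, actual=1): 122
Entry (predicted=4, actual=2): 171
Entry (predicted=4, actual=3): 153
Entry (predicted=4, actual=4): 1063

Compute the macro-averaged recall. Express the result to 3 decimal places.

Per-class recall (TP/(TP+FN)):
  0: TP=229, FN=67+68+68+77=280 → 229/509 = 0.4499
  1: TP=669, FN=150+140+158+122=570 → 669/1239 = 0.5400
  2: TP=500, FN=173+162+171+171=677 → 500/1177 = 0.4248
  3: TP=612, FN=140+120+111+153=524 → 612/1136 = 0.5387
  4: TP=1063, FN=54+55+59+58=226 → 1063/1289 = 0.8247
Macro-recall = mean = (0.4499 + 0.5400 + 0.4248 + 0.5387 + 0.8247) / 5 = 0.556

0.556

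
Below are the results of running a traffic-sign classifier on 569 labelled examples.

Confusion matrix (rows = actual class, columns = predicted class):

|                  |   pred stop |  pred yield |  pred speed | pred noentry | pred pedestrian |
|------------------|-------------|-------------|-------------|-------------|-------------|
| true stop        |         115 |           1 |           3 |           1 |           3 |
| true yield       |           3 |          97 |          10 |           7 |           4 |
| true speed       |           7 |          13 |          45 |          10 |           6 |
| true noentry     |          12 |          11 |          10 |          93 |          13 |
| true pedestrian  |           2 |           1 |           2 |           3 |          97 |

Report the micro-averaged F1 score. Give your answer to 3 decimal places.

Micro-averaging pools counts across classes: ΣTP=447, ΣFP=122, ΣFN=122.
Micro-F1 score = 2·TP/(2·TP+FP+FN) on pooled counts = 0.786 (equals overall accuracy in single-label multiclass).

0.786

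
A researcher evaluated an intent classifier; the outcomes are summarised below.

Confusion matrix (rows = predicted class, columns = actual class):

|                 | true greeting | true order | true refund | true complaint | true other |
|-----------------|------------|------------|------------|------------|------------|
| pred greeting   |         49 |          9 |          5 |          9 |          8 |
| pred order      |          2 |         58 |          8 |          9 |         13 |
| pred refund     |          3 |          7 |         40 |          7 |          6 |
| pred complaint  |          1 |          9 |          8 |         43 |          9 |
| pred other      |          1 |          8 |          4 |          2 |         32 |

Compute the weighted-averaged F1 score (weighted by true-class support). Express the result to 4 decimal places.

Per-class F1 score (2·TP/(2·TP+FP+FN)):
  greeting: TP=49, FP=9+5+9+8=31, FN=2+3+1+1=7 → 98/136 = 0.72059
  order: TP=58, FP=2+8+9+13=32, FN=9+7+9+8=33 → 116/181 = 0.64088
  refund: TP=40, FP=3+7+7+6=23, FN=5+8+8+4=25 → 80/128 = 0.62500
  complaint: TP=43, FP=1+9+8+9=27, FN=9+9+7+2=27 → 86/140 = 0.61429
  other: TP=32, FP=1+8+4+2=15, FN=8+13+6+9=36 → 64/115 = 0.55652
Weighted-F1 score = Σ (supportᵢ/N)·F1 scoreᵢ with N=350: (56/350)·0.72059 + (91/350)·0.64088 + (65/350)·0.62500 + (70/350)·0.61429 + (68/350)·0.55652 = 0.6290

0.6290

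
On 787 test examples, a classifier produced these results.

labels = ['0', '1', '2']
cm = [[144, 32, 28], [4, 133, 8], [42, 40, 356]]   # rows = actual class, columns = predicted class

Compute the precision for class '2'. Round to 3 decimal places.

0.908

precision = TP/(TP+FP).
2: TP=356, FP=28+8=36 → 356/392 = 0.9082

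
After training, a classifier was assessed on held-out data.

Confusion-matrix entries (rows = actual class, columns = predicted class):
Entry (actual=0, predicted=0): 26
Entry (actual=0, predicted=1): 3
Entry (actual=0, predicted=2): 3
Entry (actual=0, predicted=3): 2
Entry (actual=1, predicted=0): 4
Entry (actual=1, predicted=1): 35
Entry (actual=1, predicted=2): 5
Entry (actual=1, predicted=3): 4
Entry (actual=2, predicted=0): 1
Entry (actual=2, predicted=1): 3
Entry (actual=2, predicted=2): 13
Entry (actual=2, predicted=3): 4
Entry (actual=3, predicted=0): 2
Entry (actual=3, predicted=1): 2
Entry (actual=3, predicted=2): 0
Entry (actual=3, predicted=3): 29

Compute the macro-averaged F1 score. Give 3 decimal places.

0.742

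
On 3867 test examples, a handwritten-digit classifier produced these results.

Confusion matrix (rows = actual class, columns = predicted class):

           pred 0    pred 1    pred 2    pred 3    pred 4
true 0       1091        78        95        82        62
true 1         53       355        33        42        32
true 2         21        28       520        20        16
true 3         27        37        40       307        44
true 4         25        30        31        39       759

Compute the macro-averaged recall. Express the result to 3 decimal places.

0.771

Per-class recall (TP/(TP+FN)):
  0: TP=1091, FN=78+95+82+62=317 → 1091/1408 = 0.7749
  1: TP=355, FN=53+33+42+32=160 → 355/515 = 0.6893
  2: TP=520, FN=21+28+20+16=85 → 520/605 = 0.8595
  3: TP=307, FN=27+37+40+44=148 → 307/455 = 0.6747
  4: TP=759, FN=25+30+31+39=125 → 759/884 = 0.8586
Macro-recall = mean = (0.7749 + 0.6893 + 0.8595 + 0.6747 + 0.8586) / 5 = 0.771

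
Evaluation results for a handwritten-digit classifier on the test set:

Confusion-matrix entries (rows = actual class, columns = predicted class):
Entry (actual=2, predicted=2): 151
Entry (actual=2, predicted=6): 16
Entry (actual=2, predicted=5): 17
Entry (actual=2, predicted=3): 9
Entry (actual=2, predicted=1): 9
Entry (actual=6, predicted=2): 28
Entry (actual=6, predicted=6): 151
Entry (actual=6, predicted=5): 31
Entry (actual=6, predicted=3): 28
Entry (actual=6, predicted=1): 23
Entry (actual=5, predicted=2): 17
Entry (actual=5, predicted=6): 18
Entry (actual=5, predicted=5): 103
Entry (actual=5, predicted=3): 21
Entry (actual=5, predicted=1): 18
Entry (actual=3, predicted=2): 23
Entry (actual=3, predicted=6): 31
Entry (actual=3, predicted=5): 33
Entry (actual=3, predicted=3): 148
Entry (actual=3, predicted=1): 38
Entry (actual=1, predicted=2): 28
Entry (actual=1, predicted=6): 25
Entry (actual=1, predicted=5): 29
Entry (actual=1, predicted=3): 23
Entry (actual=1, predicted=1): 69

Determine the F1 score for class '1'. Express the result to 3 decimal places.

One-vs-rest for '1': TP = diagonal; FP = other classes predicted '1'; FN = '1' predicted as other.
F1 score = 2·TP/(2·TP+FP+FN).
1: TP=69, FP=9+23+18+38=88, FN=28+25+29+23=105 → 138/331 = 0.4169

0.417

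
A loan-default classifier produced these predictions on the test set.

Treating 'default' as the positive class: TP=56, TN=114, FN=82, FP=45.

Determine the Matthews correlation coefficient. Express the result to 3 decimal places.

MCC = (TP·TN − FP·FN) / √((TP+FP)(TP+FN)(TN+FP)(TN+FN))
Numerator = 56·114 − 45·82 = 2694
Denominator = √(101·138·159·196) = √434363832 = 20841.3971
MCC = 2694 / 20841.3971 = 0.129

0.129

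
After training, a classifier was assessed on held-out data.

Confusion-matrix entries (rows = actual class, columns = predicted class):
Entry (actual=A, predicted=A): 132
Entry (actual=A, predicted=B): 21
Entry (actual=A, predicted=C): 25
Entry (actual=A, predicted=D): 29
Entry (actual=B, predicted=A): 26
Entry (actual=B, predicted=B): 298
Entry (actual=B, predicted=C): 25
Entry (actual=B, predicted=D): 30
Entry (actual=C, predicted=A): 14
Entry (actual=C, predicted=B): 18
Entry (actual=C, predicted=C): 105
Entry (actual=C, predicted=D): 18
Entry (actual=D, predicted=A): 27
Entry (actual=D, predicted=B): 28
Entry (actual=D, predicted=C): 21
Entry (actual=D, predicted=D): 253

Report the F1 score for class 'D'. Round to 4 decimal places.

Treat 'D' as positive and all other classes as negative.
F1 score = 2·TP/(2·TP+FP+FN).
D: TP=253, FP=29+30+18=77, FN=27+28+21=76 → 506/659 = 0.76783

0.7678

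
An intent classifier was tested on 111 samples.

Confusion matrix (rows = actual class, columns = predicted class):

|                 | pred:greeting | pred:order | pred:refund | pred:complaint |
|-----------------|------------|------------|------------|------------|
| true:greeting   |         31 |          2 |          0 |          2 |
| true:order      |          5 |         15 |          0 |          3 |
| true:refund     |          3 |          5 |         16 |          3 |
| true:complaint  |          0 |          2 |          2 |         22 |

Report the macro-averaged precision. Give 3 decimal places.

0.761

Per-class precision (TP/(TP+FP)):
  greeting: TP=31, FP=5+3+0=8 → 31/39 = 0.7949
  order: TP=15, FP=2+5+2=9 → 15/24 = 0.6250
  refund: TP=16, FP=0+0+2=2 → 16/18 = 0.8889
  complaint: TP=22, FP=2+3+3=8 → 22/30 = 0.7333
Macro-precision = mean = (0.7949 + 0.6250 + 0.8889 + 0.7333) / 4 = 0.761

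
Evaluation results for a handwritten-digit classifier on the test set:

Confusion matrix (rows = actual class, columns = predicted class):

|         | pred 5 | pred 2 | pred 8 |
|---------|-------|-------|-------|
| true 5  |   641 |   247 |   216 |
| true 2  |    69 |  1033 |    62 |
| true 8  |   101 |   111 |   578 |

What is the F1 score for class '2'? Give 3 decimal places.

Treat '2' as positive and all other classes as negative.
F1 score = 2·TP/(2·TP+FP+FN).
2: TP=1033, FP=247+111=358, FN=69+62=131 → 2066/2555 = 0.8086

0.809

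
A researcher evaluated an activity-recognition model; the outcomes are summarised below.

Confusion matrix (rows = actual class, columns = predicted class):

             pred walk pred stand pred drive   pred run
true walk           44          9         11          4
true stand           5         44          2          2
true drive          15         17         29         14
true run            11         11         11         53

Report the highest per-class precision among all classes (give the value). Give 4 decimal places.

Per-class precision (TP/(TP+FP)):
  walk: TP=44, FP=5+15+11=31 → 44/75 = 0.58667
  stand: TP=44, FP=9+17+11=37 → 44/81 = 0.54321
  drive: TP=29, FP=11+2+11=24 → 29/53 = 0.54717
  run: TP=53, FP=4+2+14=20 → 53/73 = 0.72603
Highest is class 'run' with precision = 0.7260.

0.7260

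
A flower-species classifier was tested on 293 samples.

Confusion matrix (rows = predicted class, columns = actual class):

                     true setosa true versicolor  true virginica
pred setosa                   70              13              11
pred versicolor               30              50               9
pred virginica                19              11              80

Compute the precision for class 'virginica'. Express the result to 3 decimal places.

One-vs-rest for 'virginica': TP = diagonal; FP = other classes predicted 'virginica'; FN = 'virginica' predicted as other.
precision = TP/(TP+FP).
virginica: TP=80, FP=19+11=30 → 80/110 = 0.7273

0.727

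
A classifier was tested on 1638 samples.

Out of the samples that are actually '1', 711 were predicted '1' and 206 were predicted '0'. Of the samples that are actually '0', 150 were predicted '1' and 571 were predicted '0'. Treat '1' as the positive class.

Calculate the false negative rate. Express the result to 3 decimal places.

0.225

FNR = FN/(FN+TP) = 206/(206+711) = 0.225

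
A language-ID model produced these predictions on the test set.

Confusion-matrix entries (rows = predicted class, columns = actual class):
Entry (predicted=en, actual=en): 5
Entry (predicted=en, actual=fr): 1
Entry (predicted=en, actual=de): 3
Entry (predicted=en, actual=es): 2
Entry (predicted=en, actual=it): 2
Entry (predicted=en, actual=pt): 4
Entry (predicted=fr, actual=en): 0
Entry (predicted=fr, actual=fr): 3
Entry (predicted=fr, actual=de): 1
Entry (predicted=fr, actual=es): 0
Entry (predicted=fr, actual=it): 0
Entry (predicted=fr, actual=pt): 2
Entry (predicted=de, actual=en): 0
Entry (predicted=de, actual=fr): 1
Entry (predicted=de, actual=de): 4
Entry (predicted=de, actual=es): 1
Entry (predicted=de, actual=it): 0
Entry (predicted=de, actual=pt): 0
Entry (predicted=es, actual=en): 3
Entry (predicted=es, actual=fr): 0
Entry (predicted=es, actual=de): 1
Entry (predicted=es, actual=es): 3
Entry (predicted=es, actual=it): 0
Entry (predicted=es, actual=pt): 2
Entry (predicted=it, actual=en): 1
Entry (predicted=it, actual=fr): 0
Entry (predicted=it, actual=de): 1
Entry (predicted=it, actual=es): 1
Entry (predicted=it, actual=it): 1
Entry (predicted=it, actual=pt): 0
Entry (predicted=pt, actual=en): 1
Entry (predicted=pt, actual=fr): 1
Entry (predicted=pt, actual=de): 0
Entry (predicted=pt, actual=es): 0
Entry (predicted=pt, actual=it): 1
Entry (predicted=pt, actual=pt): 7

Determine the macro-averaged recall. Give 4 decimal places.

Per-class recall (TP/(TP+FN)):
  en: TP=5, FN=0+0+3+1+1=5 → 5/10 = 0.50000
  fr: TP=3, FN=1+1+0+0+1=3 → 3/6 = 0.50000
  de: TP=4, FN=3+1+1+1+0=6 → 4/10 = 0.40000
  es: TP=3, FN=2+0+1+1+0=4 → 3/7 = 0.42857
  it: TP=1, FN=2+0+0+0+1=3 → 1/4 = 0.25000
  pt: TP=7, FN=4+2+0+2+0=8 → 7/15 = 0.46667
Macro-recall = mean = (0.50000 + 0.50000 + 0.40000 + 0.42857 + 0.25000 + 0.46667) / 6 = 0.4242

0.4242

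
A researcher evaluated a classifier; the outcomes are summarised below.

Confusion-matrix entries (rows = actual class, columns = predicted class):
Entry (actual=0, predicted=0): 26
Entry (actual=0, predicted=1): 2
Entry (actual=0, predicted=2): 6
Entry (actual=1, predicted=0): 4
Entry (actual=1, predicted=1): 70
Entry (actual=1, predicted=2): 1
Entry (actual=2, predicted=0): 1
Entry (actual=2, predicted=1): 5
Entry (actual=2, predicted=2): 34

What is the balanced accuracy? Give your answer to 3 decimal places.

0.849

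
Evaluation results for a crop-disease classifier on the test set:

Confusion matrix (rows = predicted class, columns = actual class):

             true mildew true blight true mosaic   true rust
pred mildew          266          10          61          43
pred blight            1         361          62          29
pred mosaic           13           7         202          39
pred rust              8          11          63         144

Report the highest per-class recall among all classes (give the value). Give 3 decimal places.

0.928

Per-class recall (TP/(TP+FN)):
  mildew: TP=266, FN=1+13+8=22 → 266/288 = 0.9236
  blight: TP=361, FN=10+7+11=28 → 361/389 = 0.9280
  mosaic: TP=202, FN=61+62+63=186 → 202/388 = 0.5206
  rust: TP=144, FN=43+29+39=111 → 144/255 = 0.5647
Highest is class 'blight' with recall = 0.928.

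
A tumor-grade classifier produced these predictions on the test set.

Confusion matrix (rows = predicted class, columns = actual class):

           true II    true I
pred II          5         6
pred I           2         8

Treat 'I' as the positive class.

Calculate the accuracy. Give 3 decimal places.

Accuracy = (TP+TN)/N = (8+5)/21 = 0.619

0.619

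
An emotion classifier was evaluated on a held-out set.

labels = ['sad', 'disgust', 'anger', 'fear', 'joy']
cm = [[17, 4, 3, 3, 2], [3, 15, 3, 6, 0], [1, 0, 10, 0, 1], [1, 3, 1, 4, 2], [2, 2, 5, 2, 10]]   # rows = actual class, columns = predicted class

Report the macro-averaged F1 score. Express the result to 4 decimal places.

0.5362

Per-class F1 score (2·TP/(2·TP+FP+FN)):
  sad: TP=17, FP=3+1+1+2=7, FN=4+3+3+2=12 → 34/53 = 0.64151
  disgust: TP=15, FP=4+0+3+2=9, FN=3+3+6+0=12 → 30/51 = 0.58824
  anger: TP=10, FP=3+3+1+5=12, FN=1+0+0+1=2 → 20/34 = 0.58824
  fear: TP=4, FP=3+6+0+2=11, FN=1+3+1+2=7 → 8/26 = 0.30769
  joy: TP=10, FP=2+0+1+2=5, FN=2+2+5+2=11 → 20/36 = 0.55556
Macro-F1 score = mean = (0.64151 + 0.58824 + 0.58824 + 0.30769 + 0.55556) / 5 = 0.5362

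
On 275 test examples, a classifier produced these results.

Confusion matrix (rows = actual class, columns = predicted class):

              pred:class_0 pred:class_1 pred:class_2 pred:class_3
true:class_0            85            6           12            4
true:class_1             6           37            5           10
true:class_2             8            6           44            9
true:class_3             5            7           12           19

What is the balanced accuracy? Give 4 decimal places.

Balanced accuracy = mean of per-class recall.
  class_0: recall = 85/107 = 0.79439
  class_1: recall = 37/58 = 0.63793
  class_2: recall = 44/67 = 0.65672
  class_3: recall = 19/43 = 0.44186
Mean = (0.79439 + 0.63793 + 0.65672 + 0.44186) / 4 = 0.6327

0.6327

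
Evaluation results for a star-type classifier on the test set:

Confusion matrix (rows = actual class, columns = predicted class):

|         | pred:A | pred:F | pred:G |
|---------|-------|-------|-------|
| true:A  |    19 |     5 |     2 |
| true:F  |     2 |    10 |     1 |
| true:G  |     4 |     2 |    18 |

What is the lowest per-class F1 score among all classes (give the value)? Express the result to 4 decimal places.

Per-class F1 score (2·TP/(2·TP+FP+FN)):
  A: TP=19, FP=2+4=6, FN=5+2=7 → 38/51 = 0.74510
  F: TP=10, FP=5+2=7, FN=2+1=3 → 20/30 = 0.66667
  G: TP=18, FP=2+1=3, FN=4+2=6 → 36/45 = 0.80000
Lowest is class 'F' with F1 score = 0.6667.

0.6667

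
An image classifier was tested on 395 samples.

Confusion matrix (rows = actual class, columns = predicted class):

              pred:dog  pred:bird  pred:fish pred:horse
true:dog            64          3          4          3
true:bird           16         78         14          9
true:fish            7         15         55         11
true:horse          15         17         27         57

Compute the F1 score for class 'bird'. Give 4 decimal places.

0.6783

Treat 'bird' as positive and all other classes as negative.
F1 score = 2·TP/(2·TP+FP+FN).
bird: TP=78, FP=3+15+17=35, FN=16+14+9=39 → 156/230 = 0.67826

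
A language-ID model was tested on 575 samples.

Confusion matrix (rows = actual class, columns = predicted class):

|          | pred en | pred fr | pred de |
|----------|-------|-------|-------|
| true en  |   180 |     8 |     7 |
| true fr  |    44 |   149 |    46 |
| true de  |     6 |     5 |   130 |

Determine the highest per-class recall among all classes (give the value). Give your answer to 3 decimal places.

0.923

Per-class recall (TP/(TP+FN)):
  en: TP=180, FN=8+7=15 → 180/195 = 0.9231
  fr: TP=149, FN=44+46=90 → 149/239 = 0.6234
  de: TP=130, FN=6+5=11 → 130/141 = 0.9220
Highest is class 'en' with recall = 0.923.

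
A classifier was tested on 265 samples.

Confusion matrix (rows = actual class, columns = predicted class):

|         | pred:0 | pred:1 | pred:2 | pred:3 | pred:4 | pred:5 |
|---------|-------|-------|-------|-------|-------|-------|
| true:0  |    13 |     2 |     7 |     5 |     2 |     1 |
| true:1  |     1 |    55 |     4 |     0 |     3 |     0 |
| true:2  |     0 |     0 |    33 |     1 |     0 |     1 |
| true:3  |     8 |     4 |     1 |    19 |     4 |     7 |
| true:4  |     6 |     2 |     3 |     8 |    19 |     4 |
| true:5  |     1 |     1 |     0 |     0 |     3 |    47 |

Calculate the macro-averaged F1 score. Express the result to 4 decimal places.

Per-class F1 score (2·TP/(2·TP+FP+FN)):
  0: TP=13, FP=1+0+8+6+1=16, FN=2+7+5+2+1=17 → 26/59 = 0.44068
  1: TP=55, FP=2+0+4+2+1=9, FN=1+4+0+3+0=8 → 110/127 = 0.86614
  2: TP=33, FP=7+4+1+3+0=15, FN=0+0+1+0+1=2 → 66/83 = 0.79518
  3: TP=19, FP=5+0+1+8+0=14, FN=8+4+1+4+7=24 → 38/76 = 0.50000
  4: TP=19, FP=2+3+0+4+3=12, FN=6+2+3+8+4=23 → 38/73 = 0.52055
  5: TP=47, FP=1+0+1+7+4=13, FN=1+1+0+0+3=5 → 94/112 = 0.83929
Macro-F1 score = mean = (0.44068 + 0.86614 + 0.79518 + 0.50000 + 0.52055 + 0.83929) / 6 = 0.6603

0.6603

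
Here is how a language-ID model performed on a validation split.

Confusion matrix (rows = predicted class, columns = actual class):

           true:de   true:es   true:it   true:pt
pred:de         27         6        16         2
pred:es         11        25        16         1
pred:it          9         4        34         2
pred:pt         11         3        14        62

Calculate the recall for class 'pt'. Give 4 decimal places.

0.9254

Take TP from the diagonal, FP from the rest of the 'pt' prediction marginal, FN from the rest of the 'pt' actual marginal.
recall = TP/(TP+FN).
pt: TP=62, FN=2+1+2=5 → 62/67 = 0.92537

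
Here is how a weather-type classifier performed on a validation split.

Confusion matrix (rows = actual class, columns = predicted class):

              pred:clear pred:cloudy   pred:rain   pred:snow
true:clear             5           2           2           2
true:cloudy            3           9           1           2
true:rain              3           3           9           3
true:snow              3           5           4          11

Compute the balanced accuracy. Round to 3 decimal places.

Balanced accuracy = mean of per-class recall.
  clear: recall = 5/11 = 0.4545
  cloudy: recall = 9/15 = 0.6000
  rain: recall = 9/18 = 0.5000
  snow: recall = 11/23 = 0.4783
Mean = (0.4545 + 0.6000 + 0.5000 + 0.4783) / 4 = 0.508

0.508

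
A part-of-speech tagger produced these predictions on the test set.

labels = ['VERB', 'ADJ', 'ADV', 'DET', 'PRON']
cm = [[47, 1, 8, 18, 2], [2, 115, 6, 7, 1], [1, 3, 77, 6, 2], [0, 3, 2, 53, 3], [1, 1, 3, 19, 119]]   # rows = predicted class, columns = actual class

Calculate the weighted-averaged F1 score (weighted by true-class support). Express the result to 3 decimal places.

Per-class F1 score (2·TP/(2·TP+FP+FN)):
  VERB: TP=47, FP=1+8+18+2=29, FN=2+1+0+1=4 → 94/127 = 0.7402
  ADJ: TP=115, FP=2+6+7+1=16, FN=1+3+3+1=8 → 230/254 = 0.9055
  ADV: TP=77, FP=1+3+6+2=12, FN=8+6+2+3=19 → 154/185 = 0.8324
  DET: TP=53, FP=0+3+2+3=8, FN=18+7+6+19=50 → 106/164 = 0.6463
  PRON: TP=119, FP=1+1+3+19=24, FN=2+1+2+3=8 → 238/270 = 0.8815
Weighted-F1 score = Σ (supportᵢ/N)·F1 scoreᵢ with N=500: (51/500)·0.7402 + (123/500)·0.9055 + (96/500)·0.8324 + (103/500)·0.6463 + (127/500)·0.8815 = 0.815

0.815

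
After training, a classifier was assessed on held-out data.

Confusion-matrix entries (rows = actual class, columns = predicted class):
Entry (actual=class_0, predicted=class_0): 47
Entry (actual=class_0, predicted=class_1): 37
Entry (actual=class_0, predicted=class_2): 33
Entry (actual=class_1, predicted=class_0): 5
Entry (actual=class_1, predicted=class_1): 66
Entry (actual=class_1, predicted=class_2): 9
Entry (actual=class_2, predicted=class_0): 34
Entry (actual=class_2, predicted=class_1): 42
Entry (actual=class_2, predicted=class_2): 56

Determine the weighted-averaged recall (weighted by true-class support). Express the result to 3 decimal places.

0.514

Per-class recall (TP/(TP+FN)):
  class_0: TP=47, FN=37+33=70 → 47/117 = 0.4017
  class_1: TP=66, FN=5+9=14 → 66/80 = 0.8250
  class_2: TP=56, FN=34+42=76 → 56/132 = 0.4242
Weighted-recall = Σ (supportᵢ/N)·recallᵢ with N=329: (117/329)·0.4017 + (80/329)·0.8250 + (132/329)·0.4242 = 0.514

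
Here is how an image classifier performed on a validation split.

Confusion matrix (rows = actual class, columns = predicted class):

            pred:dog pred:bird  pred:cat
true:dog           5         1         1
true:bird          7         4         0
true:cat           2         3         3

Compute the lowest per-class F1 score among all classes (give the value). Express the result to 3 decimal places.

Per-class F1 score (2·TP/(2·TP+FP+FN)):
  dog: TP=5, FP=7+2=9, FN=1+1=2 → 10/21 = 0.4762
  bird: TP=4, FP=1+3=4, FN=7+0=7 → 8/19 = 0.4211
  cat: TP=3, FP=1+0=1, FN=2+3=5 → 6/12 = 0.5000
Lowest is class 'bird' with F1 score = 0.421.

0.421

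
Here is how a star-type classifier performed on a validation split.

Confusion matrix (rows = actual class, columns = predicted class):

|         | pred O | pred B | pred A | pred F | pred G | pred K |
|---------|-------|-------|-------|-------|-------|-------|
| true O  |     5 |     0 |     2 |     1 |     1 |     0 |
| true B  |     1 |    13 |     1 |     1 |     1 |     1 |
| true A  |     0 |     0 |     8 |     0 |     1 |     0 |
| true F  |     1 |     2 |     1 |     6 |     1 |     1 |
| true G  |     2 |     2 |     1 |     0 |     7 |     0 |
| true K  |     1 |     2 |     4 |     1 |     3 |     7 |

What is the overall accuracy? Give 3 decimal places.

0.590

Accuracy = trace / total = (5+13+8+6+7+7=46) / 78 = 46/78 = 0.590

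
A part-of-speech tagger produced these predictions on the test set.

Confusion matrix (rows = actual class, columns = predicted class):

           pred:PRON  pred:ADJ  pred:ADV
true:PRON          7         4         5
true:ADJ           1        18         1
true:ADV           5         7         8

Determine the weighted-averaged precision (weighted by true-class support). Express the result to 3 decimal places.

Per-class precision (TP/(TP+FP)):
  PRON: TP=7, FP=1+5=6 → 7/13 = 0.5385
  ADJ: TP=18, FP=4+7=11 → 18/29 = 0.6207
  ADV: TP=8, FP=5+1=6 → 8/14 = 0.5714
Weighted-precision = Σ (supportᵢ/N)·precisionᵢ with N=56: (16/56)·0.5385 + (20/56)·0.6207 + (20/56)·0.5714 = 0.580

0.580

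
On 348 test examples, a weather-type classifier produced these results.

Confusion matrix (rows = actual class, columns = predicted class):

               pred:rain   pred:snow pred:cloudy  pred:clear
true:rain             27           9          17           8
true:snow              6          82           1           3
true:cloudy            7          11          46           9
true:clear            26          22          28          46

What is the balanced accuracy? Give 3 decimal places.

0.585

Balanced accuracy = mean of per-class recall.
  rain: recall = 27/61 = 0.4426
  snow: recall = 82/92 = 0.8913
  cloudy: recall = 46/73 = 0.6301
  clear: recall = 46/122 = 0.3770
Mean = (0.4426 + 0.8913 + 0.6301 + 0.3770) / 4 = 0.585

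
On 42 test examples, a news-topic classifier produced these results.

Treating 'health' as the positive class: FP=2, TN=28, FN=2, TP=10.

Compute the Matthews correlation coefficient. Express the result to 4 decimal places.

0.7667

MCC = (TP·TN − FP·FN) / √((TP+FP)(TP+FN)(TN+FP)(TN+FN))
Numerator = 10·28 − 2·2 = 276
Denominator = √(12·12·30·30) = √129600 = 360.0000
MCC = 276 / 360.0000 = 0.7667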